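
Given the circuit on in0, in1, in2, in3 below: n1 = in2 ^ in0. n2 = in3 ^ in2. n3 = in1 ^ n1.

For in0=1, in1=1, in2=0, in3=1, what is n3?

0

n1 = 0 ^ 1 = 1
n3 = 1 ^ 1 = 0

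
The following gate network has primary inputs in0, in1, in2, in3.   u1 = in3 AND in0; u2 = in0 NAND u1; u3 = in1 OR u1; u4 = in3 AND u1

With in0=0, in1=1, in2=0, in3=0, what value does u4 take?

u1 = 0 AND 0 = 0
u4 = 0 AND 0 = 0

0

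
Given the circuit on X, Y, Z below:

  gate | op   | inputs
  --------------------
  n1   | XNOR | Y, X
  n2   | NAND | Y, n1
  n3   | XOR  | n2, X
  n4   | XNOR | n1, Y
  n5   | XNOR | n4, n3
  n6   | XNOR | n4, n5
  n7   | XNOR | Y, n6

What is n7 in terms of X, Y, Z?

n1 = Y XNOR X
n2 = Y NAND n1 = Y NAND (Y XNOR X)
n3 = n2 XOR X = (Y NAND (Y XNOR X)) XOR X
n4 = n1 XNOR Y = (Y XNOR X) XNOR Y
n5 = n4 XNOR n3 = ((Y XNOR X) XNOR Y) XNOR ((Y NAND (Y XNOR X)) XOR X)
n6 = n4 XNOR n5 = ((Y XNOR X) XNOR Y) XNOR (((Y XNOR X) XNOR Y) XNOR ((Y NAND (Y XNOR X)) XOR X))
n7 = Y XNOR n6 = Y XNOR (((Y XNOR X) XNOR Y) XNOR (((Y XNOR X) XNOR Y) XNOR ((Y NAND (Y XNOR X)) XOR X)))

Y XNOR (((Y XNOR X) XNOR Y) XNOR (((Y XNOR X) XNOR Y) XNOR ((Y NAND (Y XNOR X)) XOR X)))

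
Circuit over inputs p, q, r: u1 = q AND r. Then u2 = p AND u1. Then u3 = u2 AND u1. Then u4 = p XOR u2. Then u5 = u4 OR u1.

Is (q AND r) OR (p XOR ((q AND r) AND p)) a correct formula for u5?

Yes

u1 = q AND r
u2 = p AND u1 = p AND (q AND r)
u4 = p XOR u2 = p XOR (p AND (q AND r))
u5 = u4 OR u1 = (p XOR (p AND (q AND r))) OR (q AND r)
At p=0, q=0, r=0: circuit gives 0, formula gives 0.
At p=0, q=1, r=1: circuit gives 1, formula gives 1.
Agrees on all 8 inputs.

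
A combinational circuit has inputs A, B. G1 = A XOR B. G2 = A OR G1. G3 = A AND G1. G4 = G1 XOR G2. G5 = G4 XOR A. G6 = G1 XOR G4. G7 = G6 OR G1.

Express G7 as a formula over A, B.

((A XOR B) XOR ((A XOR B) XOR (A OR (A XOR B)))) OR (A XOR B)

G1 = A XOR B
G2 = A OR G1 = A OR (A XOR B)
G4 = G1 XOR G2 = (A XOR B) XOR (A OR (A XOR B))
G6 = G1 XOR G4 = (A XOR B) XOR ((A XOR B) XOR (A OR (A XOR B)))
G7 = G6 OR G1 = ((A XOR B) XOR ((A XOR B) XOR (A OR (A XOR B)))) OR (A XOR B)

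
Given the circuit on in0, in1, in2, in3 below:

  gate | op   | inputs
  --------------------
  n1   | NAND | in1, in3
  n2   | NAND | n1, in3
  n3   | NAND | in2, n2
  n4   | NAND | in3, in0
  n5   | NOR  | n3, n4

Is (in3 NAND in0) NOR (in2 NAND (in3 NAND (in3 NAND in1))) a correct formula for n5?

n1 = in1 NAND in3
n2 = n1 NAND in3 = (in1 NAND in3) NAND in3
n3 = in2 NAND n2 = in2 NAND ((in1 NAND in3) NAND in3)
n4 = in3 NAND in0
n5 = n3 NOR n4 = (in2 NAND ((in1 NAND in3) NAND in3)) NOR (in3 NAND in0)
At in0=0, in1=0, in2=0, in3=0: circuit gives 0, formula gives 0.
At in0=1, in1=1, in2=1, in3=1: circuit gives 1, formula gives 1.
Agrees on all 16 inputs.

Yes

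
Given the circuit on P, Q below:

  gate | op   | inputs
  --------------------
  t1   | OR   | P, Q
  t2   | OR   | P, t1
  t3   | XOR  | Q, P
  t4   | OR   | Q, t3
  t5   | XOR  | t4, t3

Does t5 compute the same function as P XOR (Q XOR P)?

No

t3 = Q XOR P
t4 = Q OR t3 = Q OR (Q XOR P)
t5 = t4 XOR t3 = (Q OR (Q XOR P)) XOR (Q XOR P)
At P=0, Q=1: circuit gives 0, formula gives 1.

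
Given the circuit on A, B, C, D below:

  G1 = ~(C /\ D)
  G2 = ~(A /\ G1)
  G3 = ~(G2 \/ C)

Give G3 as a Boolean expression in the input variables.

~((~(A /\ (~(C /\ D)))) \/ C)

G1 = ~(C /\ D)
G2 = ~(A /\ G1) = ~(A /\ (~(C /\ D)))
G3 = ~(G2 \/ C) = ~((~(A /\ (~(C /\ D)))) \/ C)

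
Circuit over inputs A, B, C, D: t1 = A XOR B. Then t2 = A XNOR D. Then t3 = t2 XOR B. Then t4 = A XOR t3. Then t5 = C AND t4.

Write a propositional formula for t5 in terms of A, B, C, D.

C AND (A XOR ((A XNOR D) XOR B))

t2 = A XNOR D
t3 = t2 XOR B = (A XNOR D) XOR B
t4 = A XOR t3 = A XOR ((A XNOR D) XOR B)
t5 = C AND t4 = C AND (A XOR ((A XNOR D) XOR B))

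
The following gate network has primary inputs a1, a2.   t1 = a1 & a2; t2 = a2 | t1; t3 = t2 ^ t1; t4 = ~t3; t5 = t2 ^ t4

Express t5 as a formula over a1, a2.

(a2 | (a1 & a2)) ^ ~((a2 | (a1 & a2)) ^ (a1 & a2))

t1 = a1 & a2
t2 = a2 | t1 = a2 | (a1 & a2)
t3 = t2 ^ t1 = (a2 | (a1 & a2)) ^ (a1 & a2)
t4 = ~t3 = ~((a2 | (a1 & a2)) ^ (a1 & a2))
t5 = t2 ^ t4 = (a2 | (a1 & a2)) ^ ~((a2 | (a1 & a2)) ^ (a1 & a2))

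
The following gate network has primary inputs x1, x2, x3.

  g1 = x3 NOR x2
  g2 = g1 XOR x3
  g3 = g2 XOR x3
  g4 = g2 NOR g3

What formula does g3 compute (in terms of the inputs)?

((x3 NOR x2) XOR x3) XOR x3

g1 = x3 NOR x2
g2 = g1 XOR x3 = (x3 NOR x2) XOR x3
g3 = g2 XOR x3 = ((x3 NOR x2) XOR x3) XOR x3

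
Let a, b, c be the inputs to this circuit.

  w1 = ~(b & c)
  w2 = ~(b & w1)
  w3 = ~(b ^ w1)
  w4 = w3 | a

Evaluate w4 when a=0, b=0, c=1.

w1 = ~(0 & 1) = 1
w3 = ~(0 ^ 1) = 0
w4 = 0 | 0 = 0

0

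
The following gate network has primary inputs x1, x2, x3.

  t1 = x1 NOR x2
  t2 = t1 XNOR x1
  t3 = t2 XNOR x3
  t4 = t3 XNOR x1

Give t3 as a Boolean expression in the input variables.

((x1 NOR x2) XNOR x1) XNOR x3

t1 = x1 NOR x2
t2 = t1 XNOR x1 = (x1 NOR x2) XNOR x1
t3 = t2 XNOR x3 = ((x1 NOR x2) XNOR x1) XNOR x3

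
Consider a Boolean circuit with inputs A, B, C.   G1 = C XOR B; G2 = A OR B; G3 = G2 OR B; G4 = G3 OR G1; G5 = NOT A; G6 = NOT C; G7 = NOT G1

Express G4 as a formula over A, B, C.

((A OR B) OR B) OR (C XOR B)

G1 = C XOR B
G2 = A OR B
G3 = G2 OR B = (A OR B) OR B
G4 = G3 OR G1 = ((A OR B) OR B) OR (C XOR B)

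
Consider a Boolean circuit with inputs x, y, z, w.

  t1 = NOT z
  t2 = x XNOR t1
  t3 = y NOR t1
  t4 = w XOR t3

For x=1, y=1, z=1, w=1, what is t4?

t1 = NOT 1 = 0
t3 = 1 NOR 0 = 0
t4 = 1 XOR 0 = 1

1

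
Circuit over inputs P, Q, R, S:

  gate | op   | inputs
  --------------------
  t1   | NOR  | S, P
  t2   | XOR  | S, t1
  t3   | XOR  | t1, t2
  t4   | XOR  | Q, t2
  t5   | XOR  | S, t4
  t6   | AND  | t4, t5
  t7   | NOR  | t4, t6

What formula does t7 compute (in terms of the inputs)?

t1 = S NOR P
t2 = S XOR t1 = S XOR (S NOR P)
t4 = Q XOR t2 = Q XOR (S XOR (S NOR P))
t5 = S XOR t4 = S XOR (Q XOR (S XOR (S NOR P)))
t6 = t4 AND t5 = (Q XOR (S XOR (S NOR P))) AND (S XOR (Q XOR (S XOR (S NOR P))))
t7 = t4 NOR t6 = (Q XOR (S XOR (S NOR P))) NOR ((Q XOR (S XOR (S NOR P))) AND (S XOR (Q XOR (S XOR (S NOR P)))))

(Q XOR (S XOR (S NOR P))) NOR ((Q XOR (S XOR (S NOR P))) AND (S XOR (Q XOR (S XOR (S NOR P)))))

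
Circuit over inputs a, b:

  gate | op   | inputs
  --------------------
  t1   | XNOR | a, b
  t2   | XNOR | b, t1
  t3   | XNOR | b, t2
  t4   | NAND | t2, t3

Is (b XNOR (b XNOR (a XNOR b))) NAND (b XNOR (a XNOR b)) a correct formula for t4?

t1 = a XNOR b
t2 = b XNOR t1 = b XNOR (a XNOR b)
t3 = b XNOR t2 = b XNOR (b XNOR (a XNOR b))
t4 = t2 NAND t3 = (b XNOR (a XNOR b)) NAND (b XNOR (b XNOR (a XNOR b)))
At a=1, b=1: circuit gives 0, formula gives 0.
At a=0, b=0: circuit gives 1, formula gives 1.
Agrees on all 4 inputs.

Yes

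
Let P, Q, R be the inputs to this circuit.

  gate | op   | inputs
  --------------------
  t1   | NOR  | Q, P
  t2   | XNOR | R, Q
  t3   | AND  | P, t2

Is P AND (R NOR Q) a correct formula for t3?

t2 = R XNOR Q
t3 = P AND t2 = P AND (R XNOR Q)
At P=1, Q=1, R=1: circuit gives 1, formula gives 0.

No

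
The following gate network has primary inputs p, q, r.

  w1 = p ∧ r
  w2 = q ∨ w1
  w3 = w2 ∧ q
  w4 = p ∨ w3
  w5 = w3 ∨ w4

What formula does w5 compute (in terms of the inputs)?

((q ∨ (p ∧ r)) ∧ q) ∨ (p ∨ ((q ∨ (p ∧ r)) ∧ q))

w1 = p ∧ r
w2 = q ∨ w1 = q ∨ (p ∧ r)
w3 = w2 ∧ q = (q ∨ (p ∧ r)) ∧ q
w4 = p ∨ w3 = p ∨ ((q ∨ (p ∧ r)) ∧ q)
w5 = w3 ∨ w4 = ((q ∨ (p ∧ r)) ∧ q) ∨ (p ∨ ((q ∨ (p ∧ r)) ∧ q))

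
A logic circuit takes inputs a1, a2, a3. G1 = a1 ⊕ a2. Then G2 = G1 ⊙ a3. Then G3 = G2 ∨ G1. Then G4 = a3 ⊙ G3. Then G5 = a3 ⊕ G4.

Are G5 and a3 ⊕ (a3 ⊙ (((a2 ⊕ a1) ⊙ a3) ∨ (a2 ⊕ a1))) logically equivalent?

Yes

G1 = a1 ⊕ a2
G2 = G1 ⊙ a3 = (a1 ⊕ a2) ⊙ a3
G3 = G2 ∨ G1 = ((a1 ⊕ a2) ⊙ a3) ∨ (a1 ⊕ a2)
G4 = a3 ⊙ G3 = a3 ⊙ (((a1 ⊕ a2) ⊙ a3) ∨ (a1 ⊕ a2))
G5 = a3 ⊕ G4 = a3 ⊕ (a3 ⊙ (((a1 ⊕ a2) ⊙ a3) ∨ (a1 ⊕ a2)))
At a1=0, a2=0, a3=0: circuit gives 0, formula gives 0.
At a1=0, a2=0, a3=1: circuit gives 1, formula gives 1.
Agrees on all 8 inputs.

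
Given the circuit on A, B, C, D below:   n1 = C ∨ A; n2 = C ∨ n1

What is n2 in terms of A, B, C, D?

n1 = C ∨ A
n2 = C ∨ n1 = C ∨ (C ∨ A)

C ∨ (C ∨ A)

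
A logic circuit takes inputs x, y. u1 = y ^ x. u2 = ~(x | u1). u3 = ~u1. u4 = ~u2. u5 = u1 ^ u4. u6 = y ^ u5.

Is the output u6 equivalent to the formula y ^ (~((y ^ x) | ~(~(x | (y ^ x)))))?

u1 = y ^ x
u2 = ~(x | u1) = ~(x | (y ^ x))
u4 = ~u2 = ~(~(x | (y ^ x)))
u5 = u1 ^ u4 = (y ^ x) ^ ~(~(x | (y ^ x)))
u6 = y ^ u5 = y ^ ((y ^ x) ^ ~(~(x | (y ^ x))))
At x=0, y=0: circuit gives 0, formula gives 1.

No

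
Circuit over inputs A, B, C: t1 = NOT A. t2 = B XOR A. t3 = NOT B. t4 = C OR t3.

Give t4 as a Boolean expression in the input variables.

t3 = NOT B
t4 = C OR t3 = C OR NOT B

C OR NOT B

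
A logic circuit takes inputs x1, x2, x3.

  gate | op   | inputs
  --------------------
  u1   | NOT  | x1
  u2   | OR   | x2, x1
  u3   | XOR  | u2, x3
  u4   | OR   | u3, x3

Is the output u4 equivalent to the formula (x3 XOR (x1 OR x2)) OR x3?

Yes

u2 = x2 OR x1
u3 = u2 XOR x3 = (x2 OR x1) XOR x3
u4 = u3 OR x3 = ((x2 OR x1) XOR x3) OR x3
At x1=0, x2=0, x3=0: circuit gives 0, formula gives 0.
At x1=0, x2=0, x3=1: circuit gives 1, formula gives 1.
Agrees on all 8 inputs.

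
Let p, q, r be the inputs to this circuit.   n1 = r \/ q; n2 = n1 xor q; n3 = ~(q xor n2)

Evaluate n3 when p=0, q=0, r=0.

1

n1 = 0 \/ 0 = 0
n2 = 0 xor 0 = 0
n3 = ~(0 xor 0) = 1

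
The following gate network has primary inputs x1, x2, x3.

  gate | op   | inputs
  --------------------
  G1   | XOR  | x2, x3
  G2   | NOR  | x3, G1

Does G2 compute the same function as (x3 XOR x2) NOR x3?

Yes

G1 = x2 XOR x3
G2 = x3 NOR G1 = x3 NOR (x2 XOR x3)
At x1=0, x2=0, x3=1: circuit gives 0, formula gives 0.
At x1=0, x2=0, x3=0: circuit gives 1, formula gives 1.
Agrees on all 8 inputs.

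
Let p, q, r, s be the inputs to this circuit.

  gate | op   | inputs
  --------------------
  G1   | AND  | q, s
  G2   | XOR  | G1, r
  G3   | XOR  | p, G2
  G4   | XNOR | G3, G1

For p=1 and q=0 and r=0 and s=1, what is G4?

0

G1 = 0 AND 1 = 0
G2 = 0 XOR 0 = 0
G3 = 1 XOR 0 = 1
G4 = 1 XNOR 0 = 0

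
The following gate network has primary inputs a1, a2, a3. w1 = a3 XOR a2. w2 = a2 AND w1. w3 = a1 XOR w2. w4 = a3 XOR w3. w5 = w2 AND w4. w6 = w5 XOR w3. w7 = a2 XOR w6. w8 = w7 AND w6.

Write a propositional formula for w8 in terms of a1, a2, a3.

w1 = a3 XOR a2
w2 = a2 AND w1 = a2 AND (a3 XOR a2)
w3 = a1 XOR w2 = a1 XOR (a2 AND (a3 XOR a2))
w4 = a3 XOR w3 = a3 XOR (a1 XOR (a2 AND (a3 XOR a2)))
w5 = w2 AND w4 = (a2 AND (a3 XOR a2)) AND (a3 XOR (a1 XOR (a2 AND (a3 XOR a2))))
w6 = w5 XOR w3 = ((a2 AND (a3 XOR a2)) AND (a3 XOR (a1 XOR (a2 AND (a3 XOR a2))))) XOR (a1 XOR (a2 AND (a3 XOR a2)))
w7 = a2 XOR w6 = a2 XOR (((a2 AND (a3 XOR a2)) AND (a3 XOR (a1 XOR (a2 AND (a3 XOR a2))))) XOR (a1 XOR (a2 AND (a3 XOR a2))))
w8 = w7 AND w6 = (a2 XOR (((a2 AND (a3 XOR a2)) AND (a3 XOR (a1 XOR (a2 AND (a3 XOR a2))))) XOR (a1 XOR (a2 AND (a3 XOR a2))))) AND (((a2 AND (a3 XOR a2)) AND (a3 XOR (a1 XOR (a2 AND (a3 XOR a2))))) XOR (a1 XOR (a2 AND (a3 XOR a2))))

(a2 XOR (((a2 AND (a3 XOR a2)) AND (a3 XOR (a1 XOR (a2 AND (a3 XOR a2))))) XOR (a1 XOR (a2 AND (a3 XOR a2))))) AND (((a2 AND (a3 XOR a2)) AND (a3 XOR (a1 XOR (a2 AND (a3 XOR a2))))) XOR (a1 XOR (a2 AND (a3 XOR a2))))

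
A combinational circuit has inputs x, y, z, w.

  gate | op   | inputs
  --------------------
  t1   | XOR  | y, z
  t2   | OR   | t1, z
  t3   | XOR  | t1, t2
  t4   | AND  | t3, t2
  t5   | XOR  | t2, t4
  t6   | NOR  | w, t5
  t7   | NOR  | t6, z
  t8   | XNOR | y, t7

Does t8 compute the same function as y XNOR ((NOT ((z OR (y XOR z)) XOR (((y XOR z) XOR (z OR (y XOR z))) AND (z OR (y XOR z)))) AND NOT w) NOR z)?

t1 = y XOR z
t2 = t1 OR z = (y XOR z) OR z
t3 = t1 XOR t2 = (y XOR z) XOR ((y XOR z) OR z)
t4 = t3 AND t2 = ((y XOR z) XOR ((y XOR z) OR z)) AND ((y XOR z) OR z)
t5 = t2 XOR t4 = ((y XOR z) OR z) XOR (((y XOR z) XOR ((y XOR z) OR z)) AND ((y XOR z) OR z))
t6 = w NOR t5 = w NOR (((y XOR z) OR z) XOR (((y XOR z) XOR ((y XOR z) OR z)) AND ((y XOR z) OR z)))
t7 = t6 NOR z = (w NOR (((y XOR z) OR z) XOR (((y XOR z) XOR ((y XOR z) OR z)) AND ((y XOR z) OR z)))) NOR z
t8 = y XNOR t7 = y XNOR ((w NOR (((y XOR z) OR z) XOR (((y XOR z) XOR ((y XOR z) OR z)) AND ((y XOR z) OR z)))) NOR z)
At x=0, y=0, z=0, w=1: circuit gives 0, formula gives 0.
At x=0, y=0, z=0, w=0: circuit gives 1, formula gives 1.
Agrees on all 16 inputs.

Yes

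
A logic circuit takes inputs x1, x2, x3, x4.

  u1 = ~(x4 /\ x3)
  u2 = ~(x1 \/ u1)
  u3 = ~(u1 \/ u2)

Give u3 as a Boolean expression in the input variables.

~((~(x4 /\ x3)) \/ (~(x1 \/ (~(x4 /\ x3)))))

u1 = ~(x4 /\ x3)
u2 = ~(x1 \/ u1) = ~(x1 \/ (~(x4 /\ x3)))
u3 = ~(u1 \/ u2) = ~((~(x4 /\ x3)) \/ (~(x1 \/ (~(x4 /\ x3)))))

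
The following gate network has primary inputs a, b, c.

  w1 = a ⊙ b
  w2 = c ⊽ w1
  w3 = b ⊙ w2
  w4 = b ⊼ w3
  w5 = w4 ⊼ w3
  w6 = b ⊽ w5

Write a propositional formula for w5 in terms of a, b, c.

w1 = a ⊙ b
w2 = c ⊽ w1 = c ⊽ (a ⊙ b)
w3 = b ⊙ w2 = b ⊙ (c ⊽ (a ⊙ b))
w4 = b ⊼ w3 = b ⊼ (b ⊙ (c ⊽ (a ⊙ b)))
w5 = w4 ⊼ w3 = (b ⊼ (b ⊙ (c ⊽ (a ⊙ b)))) ⊼ (b ⊙ (c ⊽ (a ⊙ b)))

(b ⊼ (b ⊙ (c ⊽ (a ⊙ b)))) ⊼ (b ⊙ (c ⊽ (a ⊙ b)))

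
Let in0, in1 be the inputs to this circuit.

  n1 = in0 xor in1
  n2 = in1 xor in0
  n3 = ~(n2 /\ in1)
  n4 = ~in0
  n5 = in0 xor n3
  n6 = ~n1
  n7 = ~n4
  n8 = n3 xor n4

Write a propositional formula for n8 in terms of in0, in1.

(~((in1 xor in0) /\ in1)) xor ~in0

n2 = in1 xor in0
n3 = ~(n2 /\ in1) = ~((in1 xor in0) /\ in1)
n4 = ~in0
n8 = n3 xor n4 = (~((in1 xor in0) /\ in1)) xor ~in0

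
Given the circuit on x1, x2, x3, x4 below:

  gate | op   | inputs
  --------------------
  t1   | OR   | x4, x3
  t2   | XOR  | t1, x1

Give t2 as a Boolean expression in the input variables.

t1 = x4 OR x3
t2 = t1 XOR x1 = (x4 OR x3) XOR x1

(x4 OR x3) XOR x1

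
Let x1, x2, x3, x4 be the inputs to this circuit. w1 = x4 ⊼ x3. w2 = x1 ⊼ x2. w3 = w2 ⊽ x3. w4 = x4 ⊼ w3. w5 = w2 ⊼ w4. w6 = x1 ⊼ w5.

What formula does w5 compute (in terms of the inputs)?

(x1 ⊼ x2) ⊼ (x4 ⊼ ((x1 ⊼ x2) ⊽ x3))

w2 = x1 ⊼ x2
w3 = w2 ⊽ x3 = (x1 ⊼ x2) ⊽ x3
w4 = x4 ⊼ w3 = x4 ⊼ ((x1 ⊼ x2) ⊽ x3)
w5 = w2 ⊼ w4 = (x1 ⊼ x2) ⊼ (x4 ⊼ ((x1 ⊼ x2) ⊽ x3))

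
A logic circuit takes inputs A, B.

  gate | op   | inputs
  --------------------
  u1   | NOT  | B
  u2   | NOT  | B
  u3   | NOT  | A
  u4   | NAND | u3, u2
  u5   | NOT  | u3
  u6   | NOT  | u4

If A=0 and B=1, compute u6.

0

u2 = NOT 1 = 0
u3 = NOT 0 = 1
u4 = 1 NAND 0 = 1
u6 = NOT 1 = 0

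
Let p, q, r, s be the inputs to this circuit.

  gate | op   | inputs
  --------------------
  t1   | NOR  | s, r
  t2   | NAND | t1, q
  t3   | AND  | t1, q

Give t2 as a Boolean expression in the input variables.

(s NOR r) NAND q

t1 = s NOR r
t2 = t1 NAND q = (s NOR r) NAND q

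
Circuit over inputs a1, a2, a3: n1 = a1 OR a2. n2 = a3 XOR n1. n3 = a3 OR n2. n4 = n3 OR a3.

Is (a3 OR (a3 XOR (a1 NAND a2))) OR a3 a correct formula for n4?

n1 = a1 OR a2
n2 = a3 XOR n1 = a3 XOR (a1 OR a2)
n3 = a3 OR n2 = a3 OR (a3 XOR (a1 OR a2))
n4 = n3 OR a3 = (a3 OR (a3 XOR (a1 OR a2))) OR a3
At a1=0, a2=0, a3=0: circuit gives 0, formula gives 1.

No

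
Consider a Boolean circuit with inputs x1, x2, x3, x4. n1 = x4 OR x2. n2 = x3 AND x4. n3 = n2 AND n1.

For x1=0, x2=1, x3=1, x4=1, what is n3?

1

n1 = 1 OR 1 = 1
n2 = 1 AND 1 = 1
n3 = 1 AND 1 = 1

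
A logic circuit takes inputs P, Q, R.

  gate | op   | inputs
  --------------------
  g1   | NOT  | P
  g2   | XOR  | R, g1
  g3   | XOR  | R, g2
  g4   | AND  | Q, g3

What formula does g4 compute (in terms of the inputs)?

Q AND (R XOR (R XOR NOT P))

g1 = NOT P
g2 = R XOR g1 = R XOR NOT P
g3 = R XOR g2 = R XOR (R XOR NOT P)
g4 = Q AND g3 = Q AND (R XOR (R XOR NOT P))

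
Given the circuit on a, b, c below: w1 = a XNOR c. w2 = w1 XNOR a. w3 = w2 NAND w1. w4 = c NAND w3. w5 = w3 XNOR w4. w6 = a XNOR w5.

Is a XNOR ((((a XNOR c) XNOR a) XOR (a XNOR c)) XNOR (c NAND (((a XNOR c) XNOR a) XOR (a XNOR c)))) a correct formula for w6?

No

w1 = a XNOR c
w2 = w1 XNOR a = (a XNOR c) XNOR a
w3 = w2 NAND w1 = ((a XNOR c) XNOR a) NAND (a XNOR c)
w4 = c NAND w3 = c NAND (((a XNOR c) XNOR a) NAND (a XNOR c))
w5 = w3 XNOR w4 = (((a XNOR c) XNOR a) NAND (a XNOR c)) XNOR (c NAND (((a XNOR c) XNOR a) NAND (a XNOR c)))
w6 = a XNOR w5 = a XNOR ((((a XNOR c) XNOR a) NAND (a XNOR c)) XNOR (c NAND (((a XNOR c) XNOR a) NAND (a XNOR c))))
At a=1, b=0, c=0: circuit gives 1, formula gives 0.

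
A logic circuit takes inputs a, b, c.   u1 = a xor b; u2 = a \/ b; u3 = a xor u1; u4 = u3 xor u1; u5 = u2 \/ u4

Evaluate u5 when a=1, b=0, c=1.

u1 = 1 xor 0 = 1
u2 = 1 \/ 0 = 1
u3 = 1 xor 1 = 0
u4 = 0 xor 1 = 1
u5 = 1 \/ 1 = 1

1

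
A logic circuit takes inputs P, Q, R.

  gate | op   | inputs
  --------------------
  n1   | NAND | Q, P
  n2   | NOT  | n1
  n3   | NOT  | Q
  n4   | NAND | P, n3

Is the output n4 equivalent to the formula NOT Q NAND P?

Yes

n3 = NOT Q
n4 = P NAND n3 = P NAND NOT Q
At P=1, Q=0, R=0: circuit gives 0, formula gives 0.
At P=0, Q=0, R=0: circuit gives 1, formula gives 1.
Agrees on all 8 inputs.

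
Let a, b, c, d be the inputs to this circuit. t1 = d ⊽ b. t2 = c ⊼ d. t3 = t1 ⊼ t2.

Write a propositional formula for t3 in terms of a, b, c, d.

(d ⊽ b) ⊼ (c ⊼ d)

t1 = d ⊽ b
t2 = c ⊼ d
t3 = t1 ⊼ t2 = (d ⊽ b) ⊼ (c ⊼ d)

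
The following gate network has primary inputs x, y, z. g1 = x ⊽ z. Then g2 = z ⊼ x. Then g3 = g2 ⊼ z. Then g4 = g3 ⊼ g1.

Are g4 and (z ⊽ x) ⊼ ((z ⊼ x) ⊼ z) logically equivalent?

Yes

g1 = x ⊽ z
g2 = z ⊼ x
g3 = g2 ⊼ z = (z ⊼ x) ⊼ z
g4 = g3 ⊼ g1 = ((z ⊼ x) ⊼ z) ⊼ (x ⊽ z)
At x=0, y=0, z=0: circuit gives 0, formula gives 0.
At x=0, y=0, z=1: circuit gives 1, formula gives 1.
Agrees on all 8 inputs.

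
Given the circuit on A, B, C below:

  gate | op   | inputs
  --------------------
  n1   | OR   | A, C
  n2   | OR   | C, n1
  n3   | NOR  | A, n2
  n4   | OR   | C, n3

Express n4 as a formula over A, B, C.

n1 = A OR C
n2 = C OR n1 = C OR (A OR C)
n3 = A NOR n2 = A NOR (C OR (A OR C))
n4 = C OR n3 = C OR (A NOR (C OR (A OR C)))

C OR (A NOR (C OR (A OR C)))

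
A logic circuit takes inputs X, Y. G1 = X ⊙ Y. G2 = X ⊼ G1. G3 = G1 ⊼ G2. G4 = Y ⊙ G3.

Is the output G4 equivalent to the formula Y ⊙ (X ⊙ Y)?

No

G1 = X ⊙ Y
G2 = X ⊼ G1 = X ⊼ (X ⊙ Y)
G3 = G1 ⊼ G2 = (X ⊙ Y) ⊼ (X ⊼ (X ⊙ Y))
G4 = Y ⊙ G3 = Y ⊙ ((X ⊙ Y) ⊼ (X ⊼ (X ⊙ Y)))
At X=0, Y=0: circuit gives 1, formula gives 0.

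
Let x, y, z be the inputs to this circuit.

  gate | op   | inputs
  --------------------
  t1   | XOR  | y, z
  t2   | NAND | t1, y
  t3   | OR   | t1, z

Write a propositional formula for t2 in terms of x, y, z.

t1 = y XOR z
t2 = t1 NAND y = (y XOR z) NAND y

(y XOR z) NAND y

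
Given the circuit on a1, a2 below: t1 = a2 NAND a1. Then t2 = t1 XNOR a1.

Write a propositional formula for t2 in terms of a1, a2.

t1 = a2 NAND a1
t2 = t1 XNOR a1 = (a2 NAND a1) XNOR a1

(a2 NAND a1) XNOR a1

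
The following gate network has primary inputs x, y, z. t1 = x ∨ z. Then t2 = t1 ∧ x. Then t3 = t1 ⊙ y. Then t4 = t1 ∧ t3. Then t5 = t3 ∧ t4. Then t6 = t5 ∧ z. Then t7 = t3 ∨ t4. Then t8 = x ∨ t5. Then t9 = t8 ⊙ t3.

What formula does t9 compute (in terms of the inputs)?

t1 = x ∨ z
t3 = t1 ⊙ y = (x ∨ z) ⊙ y
t4 = t1 ∧ t3 = (x ∨ z) ∧ ((x ∨ z) ⊙ y)
t5 = t3 ∧ t4 = ((x ∨ z) ⊙ y) ∧ ((x ∨ z) ∧ ((x ∨ z) ⊙ y))
t8 = x ∨ t5 = x ∨ (((x ∨ z) ⊙ y) ∧ ((x ∨ z) ∧ ((x ∨ z) ⊙ y)))
t9 = t8 ⊙ t3 = (x ∨ (((x ∨ z) ⊙ y) ∧ ((x ∨ z) ∧ ((x ∨ z) ⊙ y)))) ⊙ ((x ∨ z) ⊙ y)

(x ∨ (((x ∨ z) ⊙ y) ∧ ((x ∨ z) ∧ ((x ∨ z) ⊙ y)))) ⊙ ((x ∨ z) ⊙ y)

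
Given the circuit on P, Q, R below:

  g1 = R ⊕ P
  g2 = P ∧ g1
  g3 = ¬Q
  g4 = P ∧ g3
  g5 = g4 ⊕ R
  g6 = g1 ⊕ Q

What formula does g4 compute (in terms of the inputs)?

P ∧ ¬Q

g3 = ¬Q
g4 = P ∧ g3 = P ∧ ¬Q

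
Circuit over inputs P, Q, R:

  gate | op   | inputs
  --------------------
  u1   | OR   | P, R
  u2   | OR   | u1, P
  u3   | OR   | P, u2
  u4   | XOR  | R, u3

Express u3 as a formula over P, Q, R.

u1 = P OR R
u2 = u1 OR P = (P OR R) OR P
u3 = P OR u2 = P OR ((P OR R) OR P)

P OR ((P OR R) OR P)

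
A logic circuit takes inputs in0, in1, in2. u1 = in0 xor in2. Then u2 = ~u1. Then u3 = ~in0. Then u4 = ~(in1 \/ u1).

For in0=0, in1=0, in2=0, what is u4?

u1 = 0 xor 0 = 0
u4 = ~(0 \/ 0) = 1

1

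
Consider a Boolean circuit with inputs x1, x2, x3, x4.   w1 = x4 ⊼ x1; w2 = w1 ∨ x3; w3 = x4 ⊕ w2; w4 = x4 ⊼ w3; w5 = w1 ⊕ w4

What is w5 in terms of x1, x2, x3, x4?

(x4 ⊼ x1) ⊕ (x4 ⊼ (x4 ⊕ ((x4 ⊼ x1) ∨ x3)))

w1 = x4 ⊼ x1
w2 = w1 ∨ x3 = (x4 ⊼ x1) ∨ x3
w3 = x4 ⊕ w2 = x4 ⊕ ((x4 ⊼ x1) ∨ x3)
w4 = x4 ⊼ w3 = x4 ⊼ (x4 ⊕ ((x4 ⊼ x1) ∨ x3))
w5 = w1 ⊕ w4 = (x4 ⊼ x1) ⊕ (x4 ⊼ (x4 ⊕ ((x4 ⊼ x1) ∨ x3)))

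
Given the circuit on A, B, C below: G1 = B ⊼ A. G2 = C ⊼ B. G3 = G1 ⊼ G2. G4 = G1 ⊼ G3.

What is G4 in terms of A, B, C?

G1 = B ⊼ A
G2 = C ⊼ B
G3 = G1 ⊼ G2 = (B ⊼ A) ⊼ (C ⊼ B)
G4 = G1 ⊼ G3 = (B ⊼ A) ⊼ ((B ⊼ A) ⊼ (C ⊼ B))

(B ⊼ A) ⊼ ((B ⊼ A) ⊼ (C ⊼ B))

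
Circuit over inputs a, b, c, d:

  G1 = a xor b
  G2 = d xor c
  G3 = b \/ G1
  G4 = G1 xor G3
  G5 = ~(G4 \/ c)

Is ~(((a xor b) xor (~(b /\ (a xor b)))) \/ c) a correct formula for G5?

No

G1 = a xor b
G3 = b \/ G1 = b \/ (a xor b)
G4 = G1 xor G3 = (a xor b) xor (b \/ (a xor b))
G5 = ~(G4 \/ c) = ~(((a xor b) xor (b \/ (a xor b))) \/ c)
At a=0, b=0, c=0, d=0: circuit gives 1, formula gives 0.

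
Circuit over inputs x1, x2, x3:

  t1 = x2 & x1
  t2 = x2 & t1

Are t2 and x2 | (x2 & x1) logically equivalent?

No

t1 = x2 & x1
t2 = x2 & t1 = x2 & (x2 & x1)
At x1=0, x2=1, x3=0: circuit gives 0, formula gives 1.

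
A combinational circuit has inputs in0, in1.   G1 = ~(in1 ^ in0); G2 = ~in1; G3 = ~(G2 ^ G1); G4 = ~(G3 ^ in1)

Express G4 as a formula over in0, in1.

~((~(~in1 ^ (~(in1 ^ in0)))) ^ in1)

G1 = ~(in1 ^ in0)
G2 = ~in1
G3 = ~(G2 ^ G1) = ~(~in1 ^ (~(in1 ^ in0)))
G4 = ~(G3 ^ in1) = ~((~(~in1 ^ (~(in1 ^ in0)))) ^ in1)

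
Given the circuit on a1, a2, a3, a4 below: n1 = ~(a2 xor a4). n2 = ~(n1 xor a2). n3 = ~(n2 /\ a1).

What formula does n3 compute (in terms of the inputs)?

~((~((~(a2 xor a4)) xor a2)) /\ a1)

n1 = ~(a2 xor a4)
n2 = ~(n1 xor a2) = ~((~(a2 xor a4)) xor a2)
n3 = ~(n2 /\ a1) = ~((~((~(a2 xor a4)) xor a2)) /\ a1)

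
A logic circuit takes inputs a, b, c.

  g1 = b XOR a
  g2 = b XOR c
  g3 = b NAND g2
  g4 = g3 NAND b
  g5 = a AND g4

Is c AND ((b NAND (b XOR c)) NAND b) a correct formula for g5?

No

g2 = b XOR c
g3 = b NAND g2 = b NAND (b XOR c)
g4 = g3 NAND b = (b NAND (b XOR c)) NAND b
g5 = a AND g4 = a AND ((b NAND (b XOR c)) NAND b)
At a=0, b=0, c=1: circuit gives 0, formula gives 1.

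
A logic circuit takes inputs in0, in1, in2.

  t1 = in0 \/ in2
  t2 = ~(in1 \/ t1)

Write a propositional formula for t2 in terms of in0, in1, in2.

t1 = in0 \/ in2
t2 = ~(in1 \/ t1) = ~(in1 \/ (in0 \/ in2))

~(in1 \/ (in0 \/ in2))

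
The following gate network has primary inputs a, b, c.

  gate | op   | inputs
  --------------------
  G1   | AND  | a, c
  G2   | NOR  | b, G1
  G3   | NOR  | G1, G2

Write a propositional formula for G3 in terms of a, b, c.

(a AND c) NOR (b NOR (a AND c))

G1 = a AND c
G2 = b NOR G1 = b NOR (a AND c)
G3 = G1 NOR G2 = (a AND c) NOR (b NOR (a AND c))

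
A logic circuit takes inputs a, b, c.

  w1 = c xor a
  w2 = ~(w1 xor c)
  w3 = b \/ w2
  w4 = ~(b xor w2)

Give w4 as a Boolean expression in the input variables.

~(b xor (~((c xor a) xor c)))

w1 = c xor a
w2 = ~(w1 xor c) = ~((c xor a) xor c)
w4 = ~(b xor w2) = ~(b xor (~((c xor a) xor c)))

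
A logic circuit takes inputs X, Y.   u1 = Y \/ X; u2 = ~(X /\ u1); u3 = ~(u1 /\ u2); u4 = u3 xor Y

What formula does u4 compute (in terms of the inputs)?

u1 = Y \/ X
u2 = ~(X /\ u1) = ~(X /\ (Y \/ X))
u3 = ~(u1 /\ u2) = ~((Y \/ X) /\ (~(X /\ (Y \/ X))))
u4 = u3 xor Y = (~((Y \/ X) /\ (~(X /\ (Y \/ X))))) xor Y

(~((Y \/ X) /\ (~(X /\ (Y \/ X))))) xor Y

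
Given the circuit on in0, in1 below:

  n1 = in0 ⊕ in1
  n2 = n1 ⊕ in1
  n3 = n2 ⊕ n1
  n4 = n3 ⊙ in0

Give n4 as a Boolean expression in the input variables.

(((in0 ⊕ in1) ⊕ in1) ⊕ (in0 ⊕ in1)) ⊙ in0

n1 = in0 ⊕ in1
n2 = n1 ⊕ in1 = (in0 ⊕ in1) ⊕ in1
n3 = n2 ⊕ n1 = ((in0 ⊕ in1) ⊕ in1) ⊕ (in0 ⊕ in1)
n4 = n3 ⊙ in0 = (((in0 ⊕ in1) ⊕ in1) ⊕ (in0 ⊕ in1)) ⊙ in0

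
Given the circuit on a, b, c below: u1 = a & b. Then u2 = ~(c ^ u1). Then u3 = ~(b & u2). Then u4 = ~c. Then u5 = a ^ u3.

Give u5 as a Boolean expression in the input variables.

u1 = a & b
u2 = ~(c ^ u1) = ~(c ^ (a & b))
u3 = ~(b & u2) = ~(b & (~(c ^ (a & b))))
u5 = a ^ u3 = a ^ (~(b & (~(c ^ (a & b)))))

a ^ (~(b & (~(c ^ (a & b)))))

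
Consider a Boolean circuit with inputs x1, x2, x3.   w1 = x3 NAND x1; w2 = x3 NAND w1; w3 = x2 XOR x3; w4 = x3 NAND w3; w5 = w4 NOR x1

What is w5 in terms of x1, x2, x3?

w3 = x2 XOR x3
w4 = x3 NAND w3 = x3 NAND (x2 XOR x3)
w5 = w4 NOR x1 = (x3 NAND (x2 XOR x3)) NOR x1

(x3 NAND (x2 XOR x3)) NOR x1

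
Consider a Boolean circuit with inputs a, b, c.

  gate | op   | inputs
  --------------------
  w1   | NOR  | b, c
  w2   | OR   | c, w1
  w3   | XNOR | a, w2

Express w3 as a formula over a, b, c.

w1 = b NOR c
w2 = c OR w1 = c OR (b NOR c)
w3 = a XNOR w2 = a XNOR (c OR (b NOR c))

a XNOR (c OR (b NOR c))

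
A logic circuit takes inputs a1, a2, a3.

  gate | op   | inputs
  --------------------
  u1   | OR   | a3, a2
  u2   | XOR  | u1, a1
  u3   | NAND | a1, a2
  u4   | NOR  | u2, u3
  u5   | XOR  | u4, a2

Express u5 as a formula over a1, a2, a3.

(((a3 OR a2) XOR a1) NOR (a1 NAND a2)) XOR a2

u1 = a3 OR a2
u2 = u1 XOR a1 = (a3 OR a2) XOR a1
u3 = a1 NAND a2
u4 = u2 NOR u3 = ((a3 OR a2) XOR a1) NOR (a1 NAND a2)
u5 = u4 XOR a2 = (((a3 OR a2) XOR a1) NOR (a1 NAND a2)) XOR a2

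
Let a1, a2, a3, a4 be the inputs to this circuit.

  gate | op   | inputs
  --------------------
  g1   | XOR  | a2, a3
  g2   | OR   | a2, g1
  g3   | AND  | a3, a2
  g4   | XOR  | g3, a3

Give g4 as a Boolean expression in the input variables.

(a3 AND a2) XOR a3

g3 = a3 AND a2
g4 = g3 XOR a3 = (a3 AND a2) XOR a3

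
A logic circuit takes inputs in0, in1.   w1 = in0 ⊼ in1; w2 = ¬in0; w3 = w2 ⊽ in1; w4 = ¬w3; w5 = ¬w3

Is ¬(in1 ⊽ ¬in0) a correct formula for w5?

Yes

w2 = ¬in0
w3 = w2 ⊽ in1 = ¬in0 ⊽ in1
w5 = ¬w3 = ¬(¬in0 ⊽ in1)
At in0=1, in1=0: circuit gives 0, formula gives 0.
At in0=0, in1=0: circuit gives 1, formula gives 1.
Agrees on all 4 inputs.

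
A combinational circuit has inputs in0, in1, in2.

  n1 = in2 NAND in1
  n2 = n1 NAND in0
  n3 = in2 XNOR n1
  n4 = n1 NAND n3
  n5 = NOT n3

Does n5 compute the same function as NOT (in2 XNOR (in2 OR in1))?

No

n1 = in2 NAND in1
n3 = in2 XNOR n1 = in2 XNOR (in2 NAND in1)
n5 = NOT n3 = NOT (in2 XNOR (in2 NAND in1))
At in0=0, in1=0, in2=0: circuit gives 1, formula gives 0.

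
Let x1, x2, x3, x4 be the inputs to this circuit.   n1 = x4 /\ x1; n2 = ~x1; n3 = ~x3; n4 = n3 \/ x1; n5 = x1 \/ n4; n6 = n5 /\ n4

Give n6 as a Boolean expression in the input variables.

n3 = ~x3
n4 = n3 \/ x1 = ~x3 \/ x1
n5 = x1 \/ n4 = x1 \/ (~x3 \/ x1)
n6 = n5 /\ n4 = (x1 \/ (~x3 \/ x1)) /\ (~x3 \/ x1)

(x1 \/ (~x3 \/ x1)) /\ (~x3 \/ x1)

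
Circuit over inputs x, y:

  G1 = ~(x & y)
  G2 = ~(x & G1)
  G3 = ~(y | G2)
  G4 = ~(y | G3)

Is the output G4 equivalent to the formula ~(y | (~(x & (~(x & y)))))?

G1 = ~(x & y)
G2 = ~(x & G1) = ~(x & (~(x & y)))
G3 = ~(y | G2) = ~(y | (~(x & (~(x & y)))))
G4 = ~(y | G3) = ~(y | (~(y | (~(x & (~(x & y)))))))
At x=0, y=0: circuit gives 1, formula gives 0.

No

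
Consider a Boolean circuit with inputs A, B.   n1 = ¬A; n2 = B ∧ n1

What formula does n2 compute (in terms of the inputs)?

B ∧ ¬A

n1 = ¬A
n2 = B ∧ n1 = B ∧ ¬A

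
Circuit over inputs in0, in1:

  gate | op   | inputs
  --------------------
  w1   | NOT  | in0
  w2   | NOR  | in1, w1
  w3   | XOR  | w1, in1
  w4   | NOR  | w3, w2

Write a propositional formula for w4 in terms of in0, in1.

w1 = NOT in0
w2 = in1 NOR w1 = in1 NOR NOT in0
w3 = w1 XOR in1 = NOT in0 XOR in1
w4 = w3 NOR w2 = (NOT in0 XOR in1) NOR (in1 NOR NOT in0)

(NOT in0 XOR in1) NOR (in1 NOR NOT in0)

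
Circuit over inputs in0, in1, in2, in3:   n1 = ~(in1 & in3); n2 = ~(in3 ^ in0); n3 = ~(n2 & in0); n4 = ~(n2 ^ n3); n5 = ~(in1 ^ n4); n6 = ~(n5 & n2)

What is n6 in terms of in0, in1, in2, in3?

n2 = ~(in3 ^ in0)
n3 = ~(n2 & in0) = ~((~(in3 ^ in0)) & in0)
n4 = ~(n2 ^ n3) = ~((~(in3 ^ in0)) ^ (~((~(in3 ^ in0)) & in0)))
n5 = ~(in1 ^ n4) = ~(in1 ^ (~((~(in3 ^ in0)) ^ (~((~(in3 ^ in0)) & in0)))))
n6 = ~(n5 & n2) = ~((~(in1 ^ (~((~(in3 ^ in0)) ^ (~((~(in3 ^ in0)) & in0)))))) & (~(in3 ^ in0)))

~((~(in1 ^ (~((~(in3 ^ in0)) ^ (~((~(in3 ^ in0)) & in0)))))) & (~(in3 ^ in0)))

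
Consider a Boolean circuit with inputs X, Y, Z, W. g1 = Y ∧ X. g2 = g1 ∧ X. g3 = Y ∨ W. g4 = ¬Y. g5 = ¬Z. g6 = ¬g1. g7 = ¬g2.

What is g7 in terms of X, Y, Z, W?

¬((Y ∧ X) ∧ X)

g1 = Y ∧ X
g2 = g1 ∧ X = (Y ∧ X) ∧ X
g7 = ¬g2 = ¬((Y ∧ X) ∧ X)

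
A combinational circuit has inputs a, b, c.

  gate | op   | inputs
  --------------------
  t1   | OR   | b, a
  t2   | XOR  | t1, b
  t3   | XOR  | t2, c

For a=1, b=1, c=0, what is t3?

0

t1 = 1 OR 1 = 1
t2 = 1 XOR 1 = 0
t3 = 0 XOR 0 = 0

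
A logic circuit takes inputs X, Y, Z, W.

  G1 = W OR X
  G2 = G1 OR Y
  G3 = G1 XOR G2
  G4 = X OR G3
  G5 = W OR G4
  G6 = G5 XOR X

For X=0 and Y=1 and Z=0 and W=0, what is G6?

G1 = 0 OR 0 = 0
G2 = 0 OR 1 = 1
G3 = 0 XOR 1 = 1
G4 = 0 OR 1 = 1
G5 = 0 OR 1 = 1
G6 = 1 XOR 0 = 1

1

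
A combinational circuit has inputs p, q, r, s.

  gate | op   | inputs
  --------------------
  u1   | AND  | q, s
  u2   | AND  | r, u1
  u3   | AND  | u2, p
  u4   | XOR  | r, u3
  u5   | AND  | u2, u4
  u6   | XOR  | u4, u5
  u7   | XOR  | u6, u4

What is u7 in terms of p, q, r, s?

u1 = q AND s
u2 = r AND u1 = r AND (q AND s)
u3 = u2 AND p = (r AND (q AND s)) AND p
u4 = r XOR u3 = r XOR ((r AND (q AND s)) AND p)
u5 = u2 AND u4 = (r AND (q AND s)) AND (r XOR ((r AND (q AND s)) AND p))
u6 = u4 XOR u5 = (r XOR ((r AND (q AND s)) AND p)) XOR ((r AND (q AND s)) AND (r XOR ((r AND (q AND s)) AND p)))
u7 = u6 XOR u4 = ((r XOR ((r AND (q AND s)) AND p)) XOR ((r AND (q AND s)) AND (r XOR ((r AND (q AND s)) AND p)))) XOR (r XOR ((r AND (q AND s)) AND p))

((r XOR ((r AND (q AND s)) AND p)) XOR ((r AND (q AND s)) AND (r XOR ((r AND (q AND s)) AND p)))) XOR (r XOR ((r AND (q AND s)) AND p))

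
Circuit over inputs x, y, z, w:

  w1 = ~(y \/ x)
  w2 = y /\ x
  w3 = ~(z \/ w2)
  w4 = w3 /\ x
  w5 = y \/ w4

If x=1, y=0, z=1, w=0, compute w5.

0

w2 = 0 /\ 1 = 0
w3 = ~(1 \/ 0) = 0
w4 = 0 /\ 1 = 0
w5 = 0 \/ 0 = 0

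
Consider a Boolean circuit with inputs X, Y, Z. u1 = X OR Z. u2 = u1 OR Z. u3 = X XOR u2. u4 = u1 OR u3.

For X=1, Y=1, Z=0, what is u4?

u1 = 1 OR 0 = 1
u2 = 1 OR 0 = 1
u3 = 1 XOR 1 = 0
u4 = 1 OR 0 = 1

1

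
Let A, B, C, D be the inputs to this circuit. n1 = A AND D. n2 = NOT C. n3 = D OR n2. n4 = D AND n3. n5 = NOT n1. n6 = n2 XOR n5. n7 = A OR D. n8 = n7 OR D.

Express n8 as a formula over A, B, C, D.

(A OR D) OR D

n7 = A OR D
n8 = n7 OR D = (A OR D) OR D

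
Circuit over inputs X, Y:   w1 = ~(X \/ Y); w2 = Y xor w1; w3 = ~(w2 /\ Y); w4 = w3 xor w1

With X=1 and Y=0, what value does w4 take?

w1 = ~(1 \/ 0) = 0
w2 = 0 xor 0 = 0
w3 = ~(0 /\ 0) = 1
w4 = 1 xor 0 = 1

1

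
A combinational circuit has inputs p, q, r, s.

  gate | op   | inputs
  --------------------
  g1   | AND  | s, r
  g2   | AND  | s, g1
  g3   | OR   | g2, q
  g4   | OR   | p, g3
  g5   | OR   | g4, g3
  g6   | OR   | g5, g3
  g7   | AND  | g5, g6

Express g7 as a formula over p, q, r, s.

((p OR ((s AND (s AND r)) OR q)) OR ((s AND (s AND r)) OR q)) AND (((p OR ((s AND (s AND r)) OR q)) OR ((s AND (s AND r)) OR q)) OR ((s AND (s AND r)) OR q))

g1 = s AND r
g2 = s AND g1 = s AND (s AND r)
g3 = g2 OR q = (s AND (s AND r)) OR q
g4 = p OR g3 = p OR ((s AND (s AND r)) OR q)
g5 = g4 OR g3 = (p OR ((s AND (s AND r)) OR q)) OR ((s AND (s AND r)) OR q)
g6 = g5 OR g3 = ((p OR ((s AND (s AND r)) OR q)) OR ((s AND (s AND r)) OR q)) OR ((s AND (s AND r)) OR q)
g7 = g5 AND g6 = ((p OR ((s AND (s AND r)) OR q)) OR ((s AND (s AND r)) OR q)) AND (((p OR ((s AND (s AND r)) OR q)) OR ((s AND (s AND r)) OR q)) OR ((s AND (s AND r)) OR q))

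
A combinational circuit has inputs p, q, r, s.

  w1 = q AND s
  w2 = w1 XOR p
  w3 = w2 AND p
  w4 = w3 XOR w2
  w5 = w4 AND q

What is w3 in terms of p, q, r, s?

((q AND s) XOR p) AND p

w1 = q AND s
w2 = w1 XOR p = (q AND s) XOR p
w3 = w2 AND p = ((q AND s) XOR p) AND p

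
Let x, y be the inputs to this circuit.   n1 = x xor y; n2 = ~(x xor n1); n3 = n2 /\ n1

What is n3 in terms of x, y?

n1 = x xor y
n2 = ~(x xor n1) = ~(x xor (x xor y))
n3 = n2 /\ n1 = (~(x xor (x xor y))) /\ (x xor y)

(~(x xor (x xor y))) /\ (x xor y)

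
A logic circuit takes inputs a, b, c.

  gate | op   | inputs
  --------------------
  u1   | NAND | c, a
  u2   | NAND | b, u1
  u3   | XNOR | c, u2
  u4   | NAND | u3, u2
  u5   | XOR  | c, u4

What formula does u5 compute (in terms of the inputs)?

c XOR ((c XNOR (b NAND (c NAND a))) NAND (b NAND (c NAND a)))

u1 = c NAND a
u2 = b NAND u1 = b NAND (c NAND a)
u3 = c XNOR u2 = c XNOR (b NAND (c NAND a))
u4 = u3 NAND u2 = (c XNOR (b NAND (c NAND a))) NAND (b NAND (c NAND a))
u5 = c XOR u4 = c XOR ((c XNOR (b NAND (c NAND a))) NAND (b NAND (c NAND a)))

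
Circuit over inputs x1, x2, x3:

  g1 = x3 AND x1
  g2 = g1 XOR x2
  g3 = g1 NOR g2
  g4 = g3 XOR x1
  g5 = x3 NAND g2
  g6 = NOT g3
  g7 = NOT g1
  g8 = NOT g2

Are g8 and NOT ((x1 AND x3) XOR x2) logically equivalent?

g1 = x3 AND x1
g2 = g1 XOR x2 = (x3 AND x1) XOR x2
g8 = NOT g2 = NOT ((x3 AND x1) XOR x2)
At x1=0, x2=1, x3=0: circuit gives 0, formula gives 0.
At x1=0, x2=0, x3=0: circuit gives 1, formula gives 1.
Agrees on all 8 inputs.

Yes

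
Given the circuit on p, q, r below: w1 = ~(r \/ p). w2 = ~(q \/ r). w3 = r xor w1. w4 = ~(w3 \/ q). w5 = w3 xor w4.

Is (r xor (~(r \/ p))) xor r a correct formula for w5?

w1 = ~(r \/ p)
w3 = r xor w1 = r xor (~(r \/ p))
w4 = ~(w3 \/ q) = ~((r xor (~(r \/ p))) \/ q)
w5 = w3 xor w4 = (r xor (~(r \/ p))) xor (~((r xor (~(r \/ p))) \/ q))
At p=0, q=0, r=1: circuit gives 1, formula gives 0.

No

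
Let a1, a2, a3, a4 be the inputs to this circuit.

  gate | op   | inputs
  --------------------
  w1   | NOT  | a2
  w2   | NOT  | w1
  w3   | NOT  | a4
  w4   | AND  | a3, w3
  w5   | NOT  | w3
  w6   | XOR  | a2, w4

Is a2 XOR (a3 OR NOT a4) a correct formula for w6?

No

w3 = NOT a4
w4 = a3 AND w3 = a3 AND NOT a4
w6 = a2 XOR w4 = a2 XOR (a3 AND NOT a4)
At a1=0, a2=0, a3=0, a4=0: circuit gives 0, formula gives 1.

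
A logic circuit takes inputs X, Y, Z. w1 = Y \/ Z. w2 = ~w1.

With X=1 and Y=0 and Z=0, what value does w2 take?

1

w1 = 0 \/ 0 = 0
w2 = ~0 = 1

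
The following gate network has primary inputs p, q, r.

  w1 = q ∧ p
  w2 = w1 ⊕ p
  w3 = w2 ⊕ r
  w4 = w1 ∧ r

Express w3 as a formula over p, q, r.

((q ∧ p) ⊕ p) ⊕ r

w1 = q ∧ p
w2 = w1 ⊕ p = (q ∧ p) ⊕ p
w3 = w2 ⊕ r = ((q ∧ p) ⊕ p) ⊕ r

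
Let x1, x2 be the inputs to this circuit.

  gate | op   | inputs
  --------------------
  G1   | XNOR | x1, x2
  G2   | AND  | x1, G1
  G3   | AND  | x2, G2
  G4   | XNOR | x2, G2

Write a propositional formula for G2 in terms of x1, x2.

x1 AND (x1 XNOR x2)

G1 = x1 XNOR x2
G2 = x1 AND G1 = x1 AND (x1 XNOR x2)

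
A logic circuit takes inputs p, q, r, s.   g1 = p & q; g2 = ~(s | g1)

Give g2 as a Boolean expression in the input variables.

g1 = p & q
g2 = ~(s | g1) = ~(s | (p & q))

~(s | (p & q))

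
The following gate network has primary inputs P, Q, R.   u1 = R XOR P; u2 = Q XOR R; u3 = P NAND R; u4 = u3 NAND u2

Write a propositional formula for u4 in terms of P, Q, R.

u2 = Q XOR R
u3 = P NAND R
u4 = u3 NAND u2 = (P NAND R) NAND (Q XOR R)

(P NAND R) NAND (Q XOR R)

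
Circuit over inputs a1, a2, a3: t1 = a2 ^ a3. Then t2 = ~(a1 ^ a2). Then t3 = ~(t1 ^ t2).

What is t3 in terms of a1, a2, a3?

t1 = a2 ^ a3
t2 = ~(a1 ^ a2)
t3 = ~(t1 ^ t2) = ~((a2 ^ a3) ^ (~(a1 ^ a2)))

~((a2 ^ a3) ^ (~(a1 ^ a2)))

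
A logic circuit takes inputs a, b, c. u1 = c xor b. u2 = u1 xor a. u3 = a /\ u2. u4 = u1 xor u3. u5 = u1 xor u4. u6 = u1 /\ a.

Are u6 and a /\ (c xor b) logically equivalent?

Yes

u1 = c xor b
u6 = u1 /\ a = (c xor b) /\ a
At a=0, b=0, c=0: circuit gives 0, formula gives 0.
At a=1, b=0, c=1: circuit gives 1, formula gives 1.
Agrees on all 8 inputs.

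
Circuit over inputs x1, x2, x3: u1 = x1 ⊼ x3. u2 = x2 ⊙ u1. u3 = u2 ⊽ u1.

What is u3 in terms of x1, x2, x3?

u1 = x1 ⊼ x3
u2 = x2 ⊙ u1 = x2 ⊙ (x1 ⊼ x3)
u3 = u2 ⊽ u1 = (x2 ⊙ (x1 ⊼ x3)) ⊽ (x1 ⊼ x3)

(x2 ⊙ (x1 ⊼ x3)) ⊽ (x1 ⊼ x3)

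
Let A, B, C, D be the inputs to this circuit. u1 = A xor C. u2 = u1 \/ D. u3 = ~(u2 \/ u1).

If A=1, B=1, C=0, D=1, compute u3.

u1 = 1 xor 0 = 1
u2 = 1 \/ 1 = 1
u3 = ~(1 \/ 1) = 0

0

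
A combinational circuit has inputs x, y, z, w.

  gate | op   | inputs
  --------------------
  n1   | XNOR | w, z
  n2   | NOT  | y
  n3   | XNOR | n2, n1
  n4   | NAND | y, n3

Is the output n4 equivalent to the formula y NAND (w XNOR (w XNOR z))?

n1 = w XNOR z
n2 = NOT y
n3 = n2 XNOR n1 = NOT y XNOR (w XNOR z)
n4 = y NAND n3 = y NAND (NOT y XNOR (w XNOR z))
At x=0, y=1, z=0, w=1: circuit gives 0, formula gives 1.

No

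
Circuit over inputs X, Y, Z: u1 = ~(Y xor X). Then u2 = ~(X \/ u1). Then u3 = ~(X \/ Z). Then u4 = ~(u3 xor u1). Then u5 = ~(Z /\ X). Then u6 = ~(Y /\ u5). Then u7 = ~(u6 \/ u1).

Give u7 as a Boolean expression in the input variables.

~((~(Y /\ (~(Z /\ X)))) \/ (~(Y xor X)))

u1 = ~(Y xor X)
u5 = ~(Z /\ X)
u6 = ~(Y /\ u5) = ~(Y /\ (~(Z /\ X)))
u7 = ~(u6 \/ u1) = ~((~(Y /\ (~(Z /\ X)))) \/ (~(Y xor X)))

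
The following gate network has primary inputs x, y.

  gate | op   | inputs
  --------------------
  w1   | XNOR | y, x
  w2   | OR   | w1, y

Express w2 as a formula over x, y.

w1 = y XNOR x
w2 = w1 OR y = (y XNOR x) OR y

(y XNOR x) OR y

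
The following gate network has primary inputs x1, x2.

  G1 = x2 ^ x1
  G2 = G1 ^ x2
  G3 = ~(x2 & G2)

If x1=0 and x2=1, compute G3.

1

G1 = 1 ^ 0 = 1
G2 = 1 ^ 1 = 0
G3 = ~(1 & 0) = 1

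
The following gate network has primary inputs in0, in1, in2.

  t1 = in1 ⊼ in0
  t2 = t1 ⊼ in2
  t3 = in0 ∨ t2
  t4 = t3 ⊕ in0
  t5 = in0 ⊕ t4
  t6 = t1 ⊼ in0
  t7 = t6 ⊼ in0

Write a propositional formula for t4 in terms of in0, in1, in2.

t1 = in1 ⊼ in0
t2 = t1 ⊼ in2 = (in1 ⊼ in0) ⊼ in2
t3 = in0 ∨ t2 = in0 ∨ ((in1 ⊼ in0) ⊼ in2)
t4 = t3 ⊕ in0 = (in0 ∨ ((in1 ⊼ in0) ⊼ in2)) ⊕ in0

(in0 ∨ ((in1 ⊼ in0) ⊼ in2)) ⊕ in0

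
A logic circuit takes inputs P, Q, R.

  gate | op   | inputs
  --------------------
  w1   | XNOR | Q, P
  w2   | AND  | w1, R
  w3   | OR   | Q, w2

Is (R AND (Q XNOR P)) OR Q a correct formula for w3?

w1 = Q XNOR P
w2 = w1 AND R = (Q XNOR P) AND R
w3 = Q OR w2 = Q OR ((Q XNOR P) AND R)
At P=0, Q=0, R=0: circuit gives 0, formula gives 0.
At P=0, Q=0, R=1: circuit gives 1, formula gives 1.
Agrees on all 8 inputs.

Yes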